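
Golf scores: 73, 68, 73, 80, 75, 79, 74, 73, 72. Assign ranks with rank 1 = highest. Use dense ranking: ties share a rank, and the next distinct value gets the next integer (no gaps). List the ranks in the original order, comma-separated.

Sorted (descending): 80, 79, 75, 74, 73, 73, 73, 72, 68
The 3 values of 73 share dense rank 5.
Remaining distinct values take the next consecutive integers.

5, 7, 5, 1, 3, 2, 4, 5, 6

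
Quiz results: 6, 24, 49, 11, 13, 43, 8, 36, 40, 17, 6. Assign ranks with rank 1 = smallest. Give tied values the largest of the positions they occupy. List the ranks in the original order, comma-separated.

2, 7, 11, 4, 5, 10, 3, 8, 9, 6, 2

Sorted (ascending): 6, 6, 8, 11, 13, 17, 24, 36, 40, 43, 49
The 2 values of 6 occupy positions 1–2 → each gets rank 2.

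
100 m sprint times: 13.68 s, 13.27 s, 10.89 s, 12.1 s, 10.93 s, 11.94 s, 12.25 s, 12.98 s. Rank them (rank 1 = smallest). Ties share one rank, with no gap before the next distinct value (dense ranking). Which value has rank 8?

13.68

Sorted (ascending): 10.89, 10.93, 11.94, 12.1, 12.25, 12.98, 13.27, 13.68
No ties — each value takes its position as its rank.
Rank 8 → value 13.68.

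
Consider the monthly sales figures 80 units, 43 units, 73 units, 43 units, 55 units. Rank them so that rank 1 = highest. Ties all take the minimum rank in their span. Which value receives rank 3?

55

Sorted (descending): 80, 73, 55, 43, 43
The 2 values of 43 occupy positions 4–5 → each gets rank 4.
Rank 3 → value 55.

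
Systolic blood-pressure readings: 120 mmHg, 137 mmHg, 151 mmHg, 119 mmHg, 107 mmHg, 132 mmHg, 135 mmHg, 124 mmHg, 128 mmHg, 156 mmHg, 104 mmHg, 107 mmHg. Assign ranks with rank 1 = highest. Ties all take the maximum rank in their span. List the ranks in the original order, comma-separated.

Sorted (descending): 156, 151, 137, 135, 132, 128, 124, 120, 119, 107, 107, 104
The 2 values of 107 occupy positions 10–11 → each gets rank 11.

8, 3, 2, 9, 11, 5, 4, 7, 6, 1, 12, 11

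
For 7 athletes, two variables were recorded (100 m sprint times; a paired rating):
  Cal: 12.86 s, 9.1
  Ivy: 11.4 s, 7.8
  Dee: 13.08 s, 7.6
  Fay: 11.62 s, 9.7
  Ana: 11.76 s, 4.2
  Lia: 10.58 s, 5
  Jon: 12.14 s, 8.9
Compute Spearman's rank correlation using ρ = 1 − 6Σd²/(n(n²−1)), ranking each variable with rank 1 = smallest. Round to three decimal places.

0.179

Ranks of variable 1: 6, 2, 7, 3, 4, 1, 5
Ranks of variable 2: 6, 4, 3, 7, 1, 2, 5
d = r₁ − r₂: 0, -2, 4, -4, 3, -1, 0
d²: 0, 4, 16, 16, 9, 1, 0; Σd² = 46
ρ = 1 − 6·46/(7·48) = 1 − 276/336 = 0.179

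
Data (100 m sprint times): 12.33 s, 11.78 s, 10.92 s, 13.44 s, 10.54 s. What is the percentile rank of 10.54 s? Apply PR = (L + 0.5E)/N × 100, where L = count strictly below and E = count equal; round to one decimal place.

N = 5.
Strictly below 10.54: 0. Equal to 10.54: 1.
PR = (0 + 0.5·1)/5 × 100 = 10.0

10.0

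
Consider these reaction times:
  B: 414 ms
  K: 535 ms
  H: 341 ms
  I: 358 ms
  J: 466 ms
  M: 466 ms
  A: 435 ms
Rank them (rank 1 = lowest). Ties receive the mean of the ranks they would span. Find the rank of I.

2

Sorted (ascending): 341, 358, 414, 435, 466, 466, 535
The 2 values of 466 occupy positions 5–6 → average rank (5+6)/2 = 5.5.
I has value 358 ms → rank 2.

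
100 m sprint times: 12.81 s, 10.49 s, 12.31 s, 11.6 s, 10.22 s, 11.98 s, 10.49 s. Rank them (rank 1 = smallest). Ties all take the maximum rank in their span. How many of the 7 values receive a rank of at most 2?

1

Sorted (ascending): 10.22, 10.49, 10.49, 11.6, 11.98, 12.31, 12.81
The 2 values of 10.49 occupy positions 2–3 → each gets rank 3.
Ranks ≤ 2: {1} → 1 value.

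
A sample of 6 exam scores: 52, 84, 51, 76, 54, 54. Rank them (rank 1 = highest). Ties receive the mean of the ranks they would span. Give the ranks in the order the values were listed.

5, 1, 6, 2, 3.5, 3.5

Sorted (descending): 84, 76, 54, 54, 52, 51
The 2 values of 54 occupy positions 3–4 → average rank (3+4)/2 = 3.5.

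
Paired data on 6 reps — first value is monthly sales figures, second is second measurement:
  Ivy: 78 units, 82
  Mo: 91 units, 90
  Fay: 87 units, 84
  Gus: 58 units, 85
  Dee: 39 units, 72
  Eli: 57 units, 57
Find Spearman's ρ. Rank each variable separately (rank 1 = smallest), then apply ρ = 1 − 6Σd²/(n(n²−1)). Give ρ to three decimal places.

0.771

Ranks of variable 1: 4, 6, 5, 3, 1, 2
Ranks of variable 2: 3, 6, 4, 5, 2, 1
d = r₁ − r₂: 1, 0, 1, -2, -1, 1
d²: 1, 0, 1, 4, 1, 1; Σd² = 8
ρ = 1 − 6·8/(6·35) = 1 − 48/210 = 0.771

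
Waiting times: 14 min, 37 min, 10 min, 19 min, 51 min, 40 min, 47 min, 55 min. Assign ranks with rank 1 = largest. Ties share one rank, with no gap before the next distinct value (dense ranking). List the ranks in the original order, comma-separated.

Sorted (descending): 55, 51, 47, 40, 37, 19, 14, 10
No ties — each value takes its position as its rank.

7, 5, 8, 6, 2, 4, 3, 1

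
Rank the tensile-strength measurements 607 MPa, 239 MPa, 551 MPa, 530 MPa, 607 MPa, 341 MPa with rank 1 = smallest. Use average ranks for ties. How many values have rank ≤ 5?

Sorted (ascending): 239, 341, 530, 551, 607, 607
The 2 values of 607 occupy positions 5–6 → average rank (5+6)/2 = 5.5.
Ranks ≤ 5: {1, 2, 3, 4} → 4 values.

4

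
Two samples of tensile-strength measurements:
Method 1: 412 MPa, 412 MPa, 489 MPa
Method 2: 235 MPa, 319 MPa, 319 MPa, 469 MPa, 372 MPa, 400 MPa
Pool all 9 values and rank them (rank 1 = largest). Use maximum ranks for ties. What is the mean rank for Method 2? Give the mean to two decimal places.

Sorted (descending): 489, 469, 412, 412, 400, 372, 319, 319, 235
The 2 values of 412 occupy positions 3–4 → each gets rank 4.
The 2 values of 319 occupy positions 7–8 → each gets rank 8.
Method 2 values → pooled ranks: 235→9, 319→8, 319→8, 469→2, 372→6, 400→5
Mean rank = (9 + 8 + 8 + 2 + 6 + 5) / 6 = 6.33

6.33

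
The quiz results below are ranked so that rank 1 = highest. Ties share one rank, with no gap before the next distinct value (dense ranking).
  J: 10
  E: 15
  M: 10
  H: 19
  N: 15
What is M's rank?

3

Sorted (descending): 19, 15, 15, 10, 10
The 2 values of 15 share dense rank 2.
The 2 values of 10 share dense rank 3.
Remaining distinct values take the next consecutive integers.
M has value 10 → rank 3.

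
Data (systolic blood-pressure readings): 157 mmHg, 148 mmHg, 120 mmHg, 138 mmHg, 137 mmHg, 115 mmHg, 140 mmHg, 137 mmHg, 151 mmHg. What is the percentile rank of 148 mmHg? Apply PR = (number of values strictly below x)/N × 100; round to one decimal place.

N = 9.
Strictly below 148: 6. Equal to 148: 1.
PR = 6/9 × 100 = 66.7

66.7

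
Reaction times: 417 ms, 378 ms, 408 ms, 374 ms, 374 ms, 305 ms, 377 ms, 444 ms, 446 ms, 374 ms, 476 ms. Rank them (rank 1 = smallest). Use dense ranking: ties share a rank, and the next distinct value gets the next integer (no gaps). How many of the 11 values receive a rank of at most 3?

5

Sorted (ascending): 305, 374, 374, 374, 377, 378, 408, 417, 444, 446, 476
The 3 values of 374 share dense rank 2.
Remaining distinct values take the next consecutive integers.
Ranks ≤ 3: {1, 2, 2, 2, 3} → 5 values.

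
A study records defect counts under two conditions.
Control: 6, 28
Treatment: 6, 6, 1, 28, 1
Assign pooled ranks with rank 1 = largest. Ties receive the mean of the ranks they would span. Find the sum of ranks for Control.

5.5

Sorted (descending): 28, 28, 6, 6, 6, 1, 1
The 2 values of 28 occupy positions 1–2 → average rank (1+2)/2 = 1.5.
The 3 values of 6 occupy positions 3–5 → average rank 4.
The 2 values of 1 occupy positions 6–7 → average rank (6+7)/2 = 6.5.
Control values → pooled ranks: 6→4, 28→1.5
Rank sum = 4 + 1.5 = 5.5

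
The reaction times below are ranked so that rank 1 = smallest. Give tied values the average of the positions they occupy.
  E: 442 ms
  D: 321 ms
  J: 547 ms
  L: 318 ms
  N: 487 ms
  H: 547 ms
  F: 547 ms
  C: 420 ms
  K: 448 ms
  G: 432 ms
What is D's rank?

Sorted (ascending): 318, 321, 420, 432, 442, 448, 487, 547, 547, 547
The 3 values of 547 occupy positions 8–10 → average rank 9.
D has value 321 ms → rank 2.

2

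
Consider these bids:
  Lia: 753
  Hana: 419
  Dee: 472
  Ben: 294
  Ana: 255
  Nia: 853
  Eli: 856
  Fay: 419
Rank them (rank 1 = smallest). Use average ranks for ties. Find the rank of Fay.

3.5

Sorted (ascending): 255, 294, 419, 419, 472, 753, 853, 856
The 2 values of 419 occupy positions 3–4 → average rank (3+4)/2 = 3.5.
Fay has value 419 → rank 3.5.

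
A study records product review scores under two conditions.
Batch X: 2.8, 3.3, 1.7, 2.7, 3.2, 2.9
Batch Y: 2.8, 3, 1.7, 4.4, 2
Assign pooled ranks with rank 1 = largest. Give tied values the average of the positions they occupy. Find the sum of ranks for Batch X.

Sorted (descending): 4.4, 3.3, 3.2, 3, 2.9, 2.8, 2.8, 2.7, 2, 1.7, 1.7
The 2 values of 2.8 occupy positions 6–7 → average rank (6+7)/2 = 6.5.
The 2 values of 1.7 occupy positions 10–11 → average rank (10+11)/2 = 10.5.
Batch X values → pooled ranks: 2.8→6.5, 3.3→2, 1.7→10.5, 2.7→8, 3.2→3, 2.9→5
Rank sum = 6.5 + 2 + 10.5 + 8 + 3 + 5 = 35

35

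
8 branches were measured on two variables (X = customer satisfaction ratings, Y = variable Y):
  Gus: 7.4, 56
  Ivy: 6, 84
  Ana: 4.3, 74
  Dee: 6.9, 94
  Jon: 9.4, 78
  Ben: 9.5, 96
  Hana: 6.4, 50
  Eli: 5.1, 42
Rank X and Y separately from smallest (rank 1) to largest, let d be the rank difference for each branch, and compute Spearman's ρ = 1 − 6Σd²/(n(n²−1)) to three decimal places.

0.524

Ranks of variable 1: 6, 3, 1, 5, 7, 8, 4, 2
Ranks of variable 2: 3, 6, 4, 7, 5, 8, 2, 1
d = r₁ − r₂: 3, -3, -3, -2, 2, 0, 2, 1
d²: 9, 9, 9, 4, 4, 0, 4, 1; Σd² = 40
ρ = 1 − 6·40/(8·63) = 1 − 240/504 = 0.524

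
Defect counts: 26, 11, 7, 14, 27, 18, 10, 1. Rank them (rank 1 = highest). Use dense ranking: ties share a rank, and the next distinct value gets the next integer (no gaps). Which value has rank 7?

7

Sorted (descending): 27, 26, 18, 14, 11, 10, 7, 1
No ties — each value takes its position as its rank.
Rank 7 → value 7.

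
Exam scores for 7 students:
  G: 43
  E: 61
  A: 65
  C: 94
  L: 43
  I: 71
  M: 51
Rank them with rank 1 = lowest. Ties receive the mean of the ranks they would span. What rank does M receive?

3

Sorted (ascending): 43, 43, 51, 61, 65, 71, 94
The 2 values of 43 occupy positions 1–2 → average rank (1+2)/2 = 1.5.
M has value 51 → rank 3.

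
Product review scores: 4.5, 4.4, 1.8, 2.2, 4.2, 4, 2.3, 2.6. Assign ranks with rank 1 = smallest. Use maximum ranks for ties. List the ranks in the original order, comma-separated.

8, 7, 1, 2, 6, 5, 3, 4

Sorted (ascending): 1.8, 2.2, 2.3, 2.6, 4, 4.2, 4.4, 4.5
No ties — each value takes its position as its rank.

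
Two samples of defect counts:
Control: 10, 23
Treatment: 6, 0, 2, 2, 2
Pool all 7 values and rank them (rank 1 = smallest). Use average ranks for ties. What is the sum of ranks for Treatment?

Sorted (ascending): 0, 2, 2, 2, 6, 10, 23
The 3 values of 2 occupy positions 2–4 → average rank 3.
Treatment values → pooled ranks: 6→5, 0→1, 2→3, 2→3, 2→3
Rank sum = 5 + 1 + 3 + 3 + 3 = 15

15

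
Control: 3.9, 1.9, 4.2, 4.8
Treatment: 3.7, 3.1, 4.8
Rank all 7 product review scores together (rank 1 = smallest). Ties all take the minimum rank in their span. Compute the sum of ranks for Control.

16

Sorted (ascending): 1.9, 3.1, 3.7, 3.9, 4.2, 4.8, 4.8
The 2 values of 4.8 occupy positions 6–7 → each gets rank 6.
Control values → pooled ranks: 3.9→4, 1.9→1, 4.2→5, 4.8→6
Rank sum = 4 + 1 + 5 + 6 = 16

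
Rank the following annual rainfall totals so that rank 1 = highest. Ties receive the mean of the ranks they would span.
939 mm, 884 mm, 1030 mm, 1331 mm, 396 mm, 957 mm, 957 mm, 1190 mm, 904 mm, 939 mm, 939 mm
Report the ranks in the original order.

Sorted (descending): 1331, 1190, 1030, 957, 957, 939, 939, 939, 904, 884, 396
The 2 values of 957 occupy positions 4–5 → average rank (4+5)/2 = 4.5.
The 3 values of 939 occupy positions 6–8 → average rank 7.

7, 10, 3, 1, 11, 4.5, 4.5, 2, 9, 7, 7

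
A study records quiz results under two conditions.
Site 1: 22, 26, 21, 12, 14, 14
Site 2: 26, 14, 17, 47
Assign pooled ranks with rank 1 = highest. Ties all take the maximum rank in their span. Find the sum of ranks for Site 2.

Sorted (descending): 47, 26, 26, 22, 21, 17, 14, 14, 14, 12
The 2 values of 26 occupy positions 2–3 → each gets rank 3.
The 3 values of 14 occupy positions 7–9 → each gets rank 9.
Site 2 values → pooled ranks: 26→3, 14→9, 17→6, 47→1
Rank sum = 3 + 9 + 6 + 1 = 19

19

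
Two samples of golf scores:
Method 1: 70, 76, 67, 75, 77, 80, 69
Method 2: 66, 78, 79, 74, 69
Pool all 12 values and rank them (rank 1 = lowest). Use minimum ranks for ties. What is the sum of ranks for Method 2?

31

Sorted (ascending): 66, 67, 69, 69, 70, 74, 75, 76, 77, 78, 79, 80
The 2 values of 69 occupy positions 3–4 → each gets rank 3.
Method 2 values → pooled ranks: 66→1, 78→10, 79→11, 74→6, 69→3
Rank sum = 1 + 10 + 11 + 6 + 3 = 31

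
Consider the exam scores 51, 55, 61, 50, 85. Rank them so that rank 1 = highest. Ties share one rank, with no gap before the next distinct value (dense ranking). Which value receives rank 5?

Sorted (descending): 85, 61, 55, 51, 50
No ties — each value takes its position as its rank.
Rank 5 → value 50.

50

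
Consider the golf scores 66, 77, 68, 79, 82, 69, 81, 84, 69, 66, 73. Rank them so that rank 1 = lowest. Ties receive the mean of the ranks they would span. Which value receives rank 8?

Sorted (ascending): 66, 66, 68, 69, 69, 73, 77, 79, 81, 82, 84
The 2 values of 66 occupy positions 1–2 → average rank (1+2)/2 = 1.5.
The 2 values of 69 occupy positions 4–5 → average rank (4+5)/2 = 4.5.
Rank 8 → value 79.

79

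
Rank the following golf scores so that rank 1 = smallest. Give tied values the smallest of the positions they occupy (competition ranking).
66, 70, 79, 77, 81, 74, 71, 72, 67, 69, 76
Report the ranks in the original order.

Sorted (ascending): 66, 67, 69, 70, 71, 72, 74, 76, 77, 79, 81
No ties — each value takes its position as its rank.

1, 4, 10, 9, 11, 7, 5, 6, 2, 3, 8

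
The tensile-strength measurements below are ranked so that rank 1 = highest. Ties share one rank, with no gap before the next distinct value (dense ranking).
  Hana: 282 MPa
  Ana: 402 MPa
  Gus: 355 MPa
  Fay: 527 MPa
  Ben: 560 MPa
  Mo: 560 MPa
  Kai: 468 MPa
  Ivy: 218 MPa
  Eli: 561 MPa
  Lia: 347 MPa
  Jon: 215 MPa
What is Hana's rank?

Sorted (descending): 561, 560, 560, 527, 468, 402, 355, 347, 282, 218, 215
The 2 values of 560 share dense rank 2.
Remaining distinct values take the next consecutive integers.
Hana has value 282 MPa → rank 8.

8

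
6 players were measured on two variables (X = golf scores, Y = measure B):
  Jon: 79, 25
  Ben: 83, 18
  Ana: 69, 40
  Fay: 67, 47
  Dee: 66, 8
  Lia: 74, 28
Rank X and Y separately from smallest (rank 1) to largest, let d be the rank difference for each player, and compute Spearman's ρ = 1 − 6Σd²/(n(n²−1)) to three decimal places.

-0.143

Ranks of variable 1: 5, 6, 3, 2, 1, 4
Ranks of variable 2: 3, 2, 5, 6, 1, 4
d = r₁ − r₂: 2, 4, -2, -4, 0, 0
d²: 4, 16, 4, 16, 0, 0; Σd² = 40
ρ = 1 − 6·40/(6·35) = 1 − 240/210 = -0.143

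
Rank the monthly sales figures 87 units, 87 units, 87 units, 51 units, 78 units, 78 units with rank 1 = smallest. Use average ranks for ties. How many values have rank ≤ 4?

Sorted (ascending): 51, 78, 78, 87, 87, 87
The 2 values of 78 occupy positions 2–3 → average rank (2+3)/2 = 2.5.
The 3 values of 87 occupy positions 4–6 → average rank 5.
Ranks ≤ 4: {1, 2.5, 2.5} → 3 values.

3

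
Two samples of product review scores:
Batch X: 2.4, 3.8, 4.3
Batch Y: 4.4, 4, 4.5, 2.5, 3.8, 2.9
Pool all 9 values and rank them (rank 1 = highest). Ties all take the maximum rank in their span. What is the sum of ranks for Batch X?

18

Sorted (descending): 4.5, 4.4, 4.3, 4, 3.8, 3.8, 2.9, 2.5, 2.4
The 2 values of 3.8 occupy positions 5–6 → each gets rank 6.
Batch X values → pooled ranks: 2.4→9, 3.8→6, 4.3→3
Rank sum = 9 + 6 + 3 = 18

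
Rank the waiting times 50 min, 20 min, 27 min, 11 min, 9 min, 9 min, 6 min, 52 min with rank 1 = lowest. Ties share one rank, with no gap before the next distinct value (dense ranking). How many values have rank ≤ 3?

Sorted (ascending): 6, 9, 9, 11, 20, 27, 50, 52
The 2 values of 9 share dense rank 2.
Remaining distinct values take the next consecutive integers.
Ranks ≤ 3: {1, 2, 2, 3} → 4 values.

4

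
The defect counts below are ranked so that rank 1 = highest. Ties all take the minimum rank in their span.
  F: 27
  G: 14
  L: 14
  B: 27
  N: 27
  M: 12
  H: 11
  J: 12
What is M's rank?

Sorted (descending): 27, 27, 27, 14, 14, 12, 12, 11
The 3 values of 27 occupy positions 1–3 → each gets rank 1.
The 2 values of 14 occupy positions 4–5 → each gets rank 4.
The 2 values of 12 occupy positions 6–7 → each gets rank 6.
M has value 12 → rank 6.

6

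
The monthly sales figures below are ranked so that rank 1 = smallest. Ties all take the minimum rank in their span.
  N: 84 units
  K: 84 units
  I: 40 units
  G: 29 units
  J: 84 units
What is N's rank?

Sorted (ascending): 29, 40, 84, 84, 84
The 3 values of 84 occupy positions 3–5 → each gets rank 3.
N has value 84 units → rank 3.

3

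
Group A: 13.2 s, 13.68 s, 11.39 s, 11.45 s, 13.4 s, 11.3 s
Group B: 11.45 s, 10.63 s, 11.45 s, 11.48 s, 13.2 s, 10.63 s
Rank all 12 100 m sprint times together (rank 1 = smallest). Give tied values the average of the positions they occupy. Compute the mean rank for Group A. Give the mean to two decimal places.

Sorted (ascending): 10.63, 10.63, 11.3, 11.39, 11.45, 11.45, 11.45, 11.48, 13.2, 13.2, 13.4, 13.68
The 2 values of 10.63 occupy positions 1–2 → average rank (1+2)/2 = 1.5.
The 3 values of 11.45 occupy positions 5–7 → average rank 6.
The 2 values of 13.2 occupy positions 9–10 → average rank (9+10)/2 = 9.5.
Group A values → pooled ranks: 13.2→9.5, 13.68→12, 11.39→4, 11.45→6, 13.4→11, 11.3→3
Mean rank = (9.5 + 12 + 4 + 6 + 11 + 3) / 6 = 7.58

7.58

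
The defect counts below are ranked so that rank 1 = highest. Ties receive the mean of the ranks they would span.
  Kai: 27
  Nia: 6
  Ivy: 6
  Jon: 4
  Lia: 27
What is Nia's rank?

3.5

Sorted (descending): 27, 27, 6, 6, 4
The 2 values of 27 occupy positions 1–2 → average rank (1+2)/2 = 1.5.
The 2 values of 6 occupy positions 3–4 → average rank (3+4)/2 = 3.5.
Nia has value 6 → rank 3.5.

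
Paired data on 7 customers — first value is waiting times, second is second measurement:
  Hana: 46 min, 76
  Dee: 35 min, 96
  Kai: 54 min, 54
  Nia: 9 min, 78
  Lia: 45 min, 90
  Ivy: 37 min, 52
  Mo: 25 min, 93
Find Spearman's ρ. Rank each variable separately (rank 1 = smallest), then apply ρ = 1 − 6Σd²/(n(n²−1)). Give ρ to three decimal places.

Ranks of variable 1: 6, 3, 7, 1, 5, 4, 2
Ranks of variable 2: 3, 7, 2, 4, 5, 1, 6
d = r₁ − r₂: 3, -4, 5, -3, 0, 3, -4
d²: 9, 16, 25, 9, 0, 9, 16; Σd² = 84
ρ = 1 − 6·84/(7·48) = 1 − 504/336 = -0.500

-0.500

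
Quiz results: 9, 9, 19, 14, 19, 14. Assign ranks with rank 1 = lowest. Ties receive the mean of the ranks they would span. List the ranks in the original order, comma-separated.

Sorted (ascending): 9, 9, 14, 14, 19, 19
The 2 values of 9 occupy positions 1–2 → average rank (1+2)/2 = 1.5.
The 2 values of 14 occupy positions 3–4 → average rank (3+4)/2 = 3.5.
The 2 values of 19 occupy positions 5–6 → average rank (5+6)/2 = 5.5.

1.5, 1.5, 5.5, 3.5, 5.5, 3.5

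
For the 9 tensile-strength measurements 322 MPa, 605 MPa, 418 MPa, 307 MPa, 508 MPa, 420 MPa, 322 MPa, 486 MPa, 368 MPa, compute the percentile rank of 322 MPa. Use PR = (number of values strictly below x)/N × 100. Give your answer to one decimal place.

11.1

N = 9.
Strictly below 322: 1. Equal to 322: 2.
PR = 1/9 × 100 = 11.1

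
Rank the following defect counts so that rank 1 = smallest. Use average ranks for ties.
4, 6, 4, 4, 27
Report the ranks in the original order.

2, 4, 2, 2, 5

Sorted (ascending): 4, 4, 4, 6, 27
The 3 values of 4 occupy positions 1–3 → average rank 2.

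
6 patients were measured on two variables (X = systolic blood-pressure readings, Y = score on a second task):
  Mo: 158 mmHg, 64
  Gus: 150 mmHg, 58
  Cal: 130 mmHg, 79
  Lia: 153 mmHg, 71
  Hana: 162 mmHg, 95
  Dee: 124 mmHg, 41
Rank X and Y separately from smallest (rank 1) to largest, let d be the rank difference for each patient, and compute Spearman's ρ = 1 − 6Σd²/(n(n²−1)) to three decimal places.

Ranks of variable 1: 5, 3, 2, 4, 6, 1
Ranks of variable 2: 3, 2, 5, 4, 6, 1
d = r₁ − r₂: 2, 1, -3, 0, 0, 0
d²: 4, 1, 9, 0, 0, 0; Σd² = 14
ρ = 1 − 6·14/(6·35) = 1 − 84/210 = 0.600

0.600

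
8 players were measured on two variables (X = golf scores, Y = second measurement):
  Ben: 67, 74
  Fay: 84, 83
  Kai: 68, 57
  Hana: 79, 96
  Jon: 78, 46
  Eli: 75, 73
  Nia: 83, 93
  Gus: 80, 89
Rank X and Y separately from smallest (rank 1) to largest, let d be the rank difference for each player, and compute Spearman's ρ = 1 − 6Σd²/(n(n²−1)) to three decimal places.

Ranks of variable 1: 1, 8, 2, 5, 4, 3, 7, 6
Ranks of variable 2: 4, 5, 2, 8, 1, 3, 7, 6
d = r₁ − r₂: -3, 3, 0, -3, 3, 0, 0, 0
d²: 9, 9, 0, 9, 9, 0, 0, 0; Σd² = 36
ρ = 1 − 6·36/(8·63) = 1 − 216/504 = 0.571

0.571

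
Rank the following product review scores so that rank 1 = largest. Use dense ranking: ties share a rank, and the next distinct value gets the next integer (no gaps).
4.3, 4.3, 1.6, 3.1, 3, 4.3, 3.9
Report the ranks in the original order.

1, 1, 5, 3, 4, 1, 2

Sorted (descending): 4.3, 4.3, 4.3, 3.9, 3.1, 3, 1.6
The 3 values of 4.3 share dense rank 1.
Remaining distinct values take the next consecutive integers.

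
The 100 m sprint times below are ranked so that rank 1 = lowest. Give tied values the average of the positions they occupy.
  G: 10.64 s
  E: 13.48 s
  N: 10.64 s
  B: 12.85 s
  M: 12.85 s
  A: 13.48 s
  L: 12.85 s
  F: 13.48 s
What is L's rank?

4

Sorted (ascending): 10.64, 10.64, 12.85, 12.85, 12.85, 13.48, 13.48, 13.48
The 2 values of 10.64 occupy positions 1–2 → average rank (1+2)/2 = 1.5.
The 3 values of 12.85 occupy positions 3–5 → average rank 4.
The 3 values of 13.48 occupy positions 6–8 → average rank 7.
L has value 12.85 s → rank 4.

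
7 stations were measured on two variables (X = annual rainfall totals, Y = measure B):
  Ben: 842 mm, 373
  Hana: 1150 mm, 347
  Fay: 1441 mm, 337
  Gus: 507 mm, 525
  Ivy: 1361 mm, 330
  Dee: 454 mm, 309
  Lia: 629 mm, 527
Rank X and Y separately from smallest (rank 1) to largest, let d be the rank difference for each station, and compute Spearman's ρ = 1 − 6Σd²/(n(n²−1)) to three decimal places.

Ranks of variable 1: 4, 5, 7, 2, 6, 1, 3
Ranks of variable 2: 5, 4, 3, 6, 2, 1, 7
d = r₁ − r₂: -1, 1, 4, -4, 4, 0, -4
d²: 1, 1, 16, 16, 16, 0, 16; Σd² = 66
ρ = 1 − 6·66/(7·48) = 1 − 396/336 = -0.179

-0.179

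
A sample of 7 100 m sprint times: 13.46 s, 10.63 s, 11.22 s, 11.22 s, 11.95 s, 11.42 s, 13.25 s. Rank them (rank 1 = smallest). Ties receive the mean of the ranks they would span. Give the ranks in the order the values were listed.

Sorted (ascending): 10.63, 11.22, 11.22, 11.42, 11.95, 13.25, 13.46
The 2 values of 11.22 occupy positions 2–3 → average rank (2+3)/2 = 2.5.

7, 1, 2.5, 2.5, 5, 4, 6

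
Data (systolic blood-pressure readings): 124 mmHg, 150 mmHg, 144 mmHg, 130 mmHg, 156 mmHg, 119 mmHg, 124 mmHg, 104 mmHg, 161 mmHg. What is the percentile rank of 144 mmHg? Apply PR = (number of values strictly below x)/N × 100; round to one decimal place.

N = 9.
Strictly below 144: 5. Equal to 144: 1.
PR = 5/9 × 100 = 55.6

55.6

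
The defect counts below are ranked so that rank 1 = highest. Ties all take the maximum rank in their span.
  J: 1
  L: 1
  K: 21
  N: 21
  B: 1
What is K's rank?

2

Sorted (descending): 21, 21, 1, 1, 1
The 2 values of 21 occupy positions 1–2 → each gets rank 2.
The 3 values of 1 occupy positions 3–5 → each gets rank 5.
K has value 21 → rank 2.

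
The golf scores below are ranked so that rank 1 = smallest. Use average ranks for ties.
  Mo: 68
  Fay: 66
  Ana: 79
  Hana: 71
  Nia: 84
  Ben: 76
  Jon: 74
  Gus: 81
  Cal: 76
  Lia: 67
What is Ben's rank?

Sorted (ascending): 66, 67, 68, 71, 74, 76, 76, 79, 81, 84
The 2 values of 76 occupy positions 6–7 → average rank (6+7)/2 = 6.5.
Ben has value 76 → rank 6.5.

6.5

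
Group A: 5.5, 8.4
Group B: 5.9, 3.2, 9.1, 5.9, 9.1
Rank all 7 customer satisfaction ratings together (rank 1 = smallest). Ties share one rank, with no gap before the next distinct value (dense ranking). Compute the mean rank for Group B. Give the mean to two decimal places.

3.40

Sorted (ascending): 3.2, 5.5, 5.9, 5.9, 8.4, 9.1, 9.1
The 2 values of 5.9 share dense rank 3.
The 2 values of 9.1 share dense rank 5.
Remaining distinct values take the next consecutive integers.
Group B values → pooled ranks: 5.9→3, 3.2→1, 9.1→5, 5.9→3, 9.1→5
Mean rank = (3 + 1 + 5 + 3 + 5) / 5 = 3.40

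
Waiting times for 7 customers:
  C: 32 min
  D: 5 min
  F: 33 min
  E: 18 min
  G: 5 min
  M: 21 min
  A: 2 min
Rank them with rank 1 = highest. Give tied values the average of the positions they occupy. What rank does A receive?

7

Sorted (descending): 33, 32, 21, 18, 5, 5, 2
The 2 values of 5 occupy positions 5–6 → average rank (5+6)/2 = 5.5.
A has value 2 min → rank 7.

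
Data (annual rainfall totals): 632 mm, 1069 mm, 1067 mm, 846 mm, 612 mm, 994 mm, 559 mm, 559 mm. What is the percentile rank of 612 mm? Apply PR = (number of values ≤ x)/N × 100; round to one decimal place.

37.5

N = 8.
Strictly below 612: 2. Equal to 612: 1.
PR = 3/8 × 100 = 37.5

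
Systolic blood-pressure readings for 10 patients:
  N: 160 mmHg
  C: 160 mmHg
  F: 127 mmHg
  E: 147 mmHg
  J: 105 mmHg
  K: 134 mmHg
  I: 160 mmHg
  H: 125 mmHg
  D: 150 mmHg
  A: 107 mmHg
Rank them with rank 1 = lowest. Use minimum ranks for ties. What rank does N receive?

Sorted (ascending): 105, 107, 125, 127, 134, 147, 150, 160, 160, 160
The 3 values of 160 occupy positions 8–10 → each gets rank 8.
N has value 160 mmHg → rank 8.

8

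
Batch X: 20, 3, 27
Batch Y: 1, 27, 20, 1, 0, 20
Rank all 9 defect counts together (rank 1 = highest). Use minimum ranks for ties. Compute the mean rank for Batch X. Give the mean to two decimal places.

Sorted (descending): 27, 27, 20, 20, 20, 3, 1, 1, 0
The 2 values of 27 occupy positions 1–2 → each gets rank 1.
The 3 values of 20 occupy positions 3–5 → each gets rank 3.
The 2 values of 1 occupy positions 7–8 → each gets rank 7.
Batch X values → pooled ranks: 20→3, 3→6, 27→1
Mean rank = (3 + 6 + 1) / 3 = 3.33

3.33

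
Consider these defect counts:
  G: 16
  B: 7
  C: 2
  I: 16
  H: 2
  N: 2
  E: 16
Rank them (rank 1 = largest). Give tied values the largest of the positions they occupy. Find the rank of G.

Sorted (descending): 16, 16, 16, 7, 2, 2, 2
The 3 values of 16 occupy positions 1–3 → each gets rank 3.
The 3 values of 2 occupy positions 5–7 → each gets rank 7.
G has value 16 → rank 3.

3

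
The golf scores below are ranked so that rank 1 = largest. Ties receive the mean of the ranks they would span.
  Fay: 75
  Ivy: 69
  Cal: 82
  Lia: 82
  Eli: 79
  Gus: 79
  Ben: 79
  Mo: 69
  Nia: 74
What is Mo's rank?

8.5

Sorted (descending): 82, 82, 79, 79, 79, 75, 74, 69, 69
The 2 values of 82 occupy positions 1–2 → average rank (1+2)/2 = 1.5.
The 3 values of 79 occupy positions 3–5 → average rank 4.
The 2 values of 69 occupy positions 8–9 → average rank (8+9)/2 = 8.5.
Mo has value 69 → rank 8.5.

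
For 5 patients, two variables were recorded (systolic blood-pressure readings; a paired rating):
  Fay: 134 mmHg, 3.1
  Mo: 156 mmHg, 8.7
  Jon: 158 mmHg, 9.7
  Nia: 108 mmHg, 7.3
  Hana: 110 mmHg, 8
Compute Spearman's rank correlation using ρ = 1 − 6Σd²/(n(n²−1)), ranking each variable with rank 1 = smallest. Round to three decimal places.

0.700

Ranks of variable 1: 3, 4, 5, 1, 2
Ranks of variable 2: 1, 4, 5, 2, 3
d = r₁ − r₂: 2, 0, 0, -1, -1
d²: 4, 0, 0, 1, 1; Σd² = 6
ρ = 1 − 6·6/(5·24) = 1 − 36/120 = 0.700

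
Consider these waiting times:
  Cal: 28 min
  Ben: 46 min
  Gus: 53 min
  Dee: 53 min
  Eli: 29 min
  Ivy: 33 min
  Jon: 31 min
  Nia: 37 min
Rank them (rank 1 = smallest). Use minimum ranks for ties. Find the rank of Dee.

Sorted (ascending): 28, 29, 31, 33, 37, 46, 53, 53
The 2 values of 53 occupy positions 7–8 → each gets rank 7.
Dee has value 53 min → rank 7.

7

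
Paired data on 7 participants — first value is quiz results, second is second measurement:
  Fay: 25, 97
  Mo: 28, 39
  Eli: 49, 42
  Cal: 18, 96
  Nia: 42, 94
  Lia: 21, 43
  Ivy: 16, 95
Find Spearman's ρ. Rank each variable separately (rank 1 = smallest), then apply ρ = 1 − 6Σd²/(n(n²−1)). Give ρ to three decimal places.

-0.536

Ranks of variable 1: 4, 5, 7, 2, 6, 3, 1
Ranks of variable 2: 7, 1, 2, 6, 4, 3, 5
d = r₁ − r₂: -3, 4, 5, -4, 2, 0, -4
d²: 9, 16, 25, 16, 4, 0, 16; Σd² = 86
ρ = 1 − 6·86/(7·48) = 1 − 516/336 = -0.536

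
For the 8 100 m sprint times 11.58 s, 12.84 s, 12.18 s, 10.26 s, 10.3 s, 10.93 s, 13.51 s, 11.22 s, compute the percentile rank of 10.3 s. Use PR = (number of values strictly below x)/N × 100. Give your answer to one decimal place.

N = 8.
Strictly below 10.3: 1. Equal to 10.3: 1.
PR = 1/8 × 100 = 12.5

12.5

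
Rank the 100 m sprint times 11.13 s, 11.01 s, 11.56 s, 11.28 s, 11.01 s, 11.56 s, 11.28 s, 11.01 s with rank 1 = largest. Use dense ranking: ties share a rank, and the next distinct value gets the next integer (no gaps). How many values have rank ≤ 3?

5

Sorted (descending): 11.56, 11.56, 11.28, 11.28, 11.13, 11.01, 11.01, 11.01
The 2 values of 11.56 share dense rank 1.
The 2 values of 11.28 share dense rank 2.
The 3 values of 11.01 share dense rank 4.
Remaining distinct values take the next consecutive integers.
Ranks ≤ 3: {1, 1, 2, 2, 3} → 5 values.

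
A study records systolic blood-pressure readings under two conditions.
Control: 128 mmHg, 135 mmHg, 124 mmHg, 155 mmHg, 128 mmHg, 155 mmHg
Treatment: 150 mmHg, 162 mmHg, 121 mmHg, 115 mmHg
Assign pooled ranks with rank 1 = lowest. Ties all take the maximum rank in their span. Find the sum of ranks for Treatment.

Sorted (ascending): 115, 121, 124, 128, 128, 135, 150, 155, 155, 162
The 2 values of 128 occupy positions 4–5 → each gets rank 5.
The 2 values of 155 occupy positions 8–9 → each gets rank 9.
Treatment values → pooled ranks: 150→7, 162→10, 121→2, 115→1
Rank sum = 7 + 10 + 2 + 1 = 20

20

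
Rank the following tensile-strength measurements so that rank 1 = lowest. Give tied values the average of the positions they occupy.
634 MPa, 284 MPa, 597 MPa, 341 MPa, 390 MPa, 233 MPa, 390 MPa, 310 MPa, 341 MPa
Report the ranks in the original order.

Sorted (ascending): 233, 284, 310, 341, 341, 390, 390, 597, 634
The 2 values of 341 occupy positions 4–5 → average rank (4+5)/2 = 4.5.
The 2 values of 390 occupy positions 6–7 → average rank (6+7)/2 = 6.5.

9, 2, 8, 4.5, 6.5, 1, 6.5, 3, 4.5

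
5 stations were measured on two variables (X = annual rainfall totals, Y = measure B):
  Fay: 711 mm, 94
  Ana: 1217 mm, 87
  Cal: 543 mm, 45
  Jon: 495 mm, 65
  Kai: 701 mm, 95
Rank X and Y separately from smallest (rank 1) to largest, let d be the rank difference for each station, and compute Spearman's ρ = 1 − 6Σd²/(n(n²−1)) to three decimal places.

Ranks of variable 1: 4, 5, 2, 1, 3
Ranks of variable 2: 4, 3, 1, 2, 5
d = r₁ − r₂: 0, 2, 1, -1, -2
d²: 0, 4, 1, 1, 4; Σd² = 10
ρ = 1 − 6·10/(5·24) = 1 − 60/120 = 0.500

0.500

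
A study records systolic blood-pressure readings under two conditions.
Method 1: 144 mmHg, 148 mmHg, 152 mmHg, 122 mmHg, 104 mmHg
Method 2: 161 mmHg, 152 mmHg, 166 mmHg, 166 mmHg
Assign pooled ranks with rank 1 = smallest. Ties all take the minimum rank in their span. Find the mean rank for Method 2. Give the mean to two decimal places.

Sorted (ascending): 104, 122, 144, 148, 152, 152, 161, 166, 166
The 2 values of 152 occupy positions 5–6 → each gets rank 5.
The 2 values of 166 occupy positions 8–9 → each gets rank 8.
Method 2 values → pooled ranks: 161→7, 152→5, 166→8, 166→8
Mean rank = (7 + 5 + 8 + 8) / 4 = 7.00

7.00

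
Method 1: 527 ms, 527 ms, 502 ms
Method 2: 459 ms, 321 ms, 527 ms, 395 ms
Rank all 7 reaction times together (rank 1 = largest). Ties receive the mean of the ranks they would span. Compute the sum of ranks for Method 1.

Sorted (descending): 527, 527, 527, 502, 459, 395, 321
The 3 values of 527 occupy positions 1–3 → average rank 2.
Method 1 values → pooled ranks: 527→2, 527→2, 502→4
Rank sum = 2 + 2 + 4 = 8

8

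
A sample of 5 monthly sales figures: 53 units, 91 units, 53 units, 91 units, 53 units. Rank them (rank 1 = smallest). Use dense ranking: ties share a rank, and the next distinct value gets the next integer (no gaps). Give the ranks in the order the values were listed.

1, 2, 1, 2, 1

Sorted (ascending): 53, 53, 53, 91, 91
The 3 values of 53 share dense rank 1.
The 2 values of 91 share dense rank 2.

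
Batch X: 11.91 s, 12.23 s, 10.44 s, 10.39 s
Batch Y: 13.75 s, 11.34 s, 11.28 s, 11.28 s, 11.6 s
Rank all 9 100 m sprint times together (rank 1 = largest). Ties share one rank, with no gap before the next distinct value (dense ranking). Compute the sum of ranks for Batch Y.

Sorted (descending): 13.75, 12.23, 11.91, 11.6, 11.34, 11.28, 11.28, 10.44, 10.39
The 2 values of 11.28 share dense rank 6.
Remaining distinct values take the next consecutive integers.
Batch Y values → pooled ranks: 13.75→1, 11.34→5, 11.28→6, 11.28→6, 11.6→4
Rank sum = 1 + 5 + 6 + 6 + 4 = 22

22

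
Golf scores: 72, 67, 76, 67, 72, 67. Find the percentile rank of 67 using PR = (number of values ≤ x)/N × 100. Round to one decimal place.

N = 6.
Strictly below 67: 0. Equal to 67: 3.
PR = 3/6 × 100 = 50.0

50.0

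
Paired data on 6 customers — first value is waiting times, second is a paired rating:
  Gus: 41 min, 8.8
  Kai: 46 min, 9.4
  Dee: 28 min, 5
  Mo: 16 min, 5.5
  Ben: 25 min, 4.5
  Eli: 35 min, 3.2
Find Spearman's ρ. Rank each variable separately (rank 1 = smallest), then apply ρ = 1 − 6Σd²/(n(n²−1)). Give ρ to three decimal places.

Ranks of variable 1: 5, 6, 3, 1, 2, 4
Ranks of variable 2: 5, 6, 3, 4, 2, 1
d = r₁ − r₂: 0, 0, 0, -3, 0, 3
d²: 0, 0, 0, 9, 0, 9; Σd² = 18
ρ = 1 − 6·18/(6·35) = 1 − 108/210 = 0.486

0.486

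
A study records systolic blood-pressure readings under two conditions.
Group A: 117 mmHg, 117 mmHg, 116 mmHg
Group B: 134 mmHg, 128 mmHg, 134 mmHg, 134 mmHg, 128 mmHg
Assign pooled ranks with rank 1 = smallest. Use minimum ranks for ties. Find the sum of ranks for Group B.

Sorted (ascending): 116, 117, 117, 128, 128, 134, 134, 134
The 2 values of 117 occupy positions 2–3 → each gets rank 2.
The 2 values of 128 occupy positions 4–5 → each gets rank 4.
The 3 values of 134 occupy positions 6–8 → each gets rank 6.
Group B values → pooled ranks: 134→6, 128→4, 134→6, 134→6, 128→4
Rank sum = 6 + 4 + 6 + 6 + 4 = 26

26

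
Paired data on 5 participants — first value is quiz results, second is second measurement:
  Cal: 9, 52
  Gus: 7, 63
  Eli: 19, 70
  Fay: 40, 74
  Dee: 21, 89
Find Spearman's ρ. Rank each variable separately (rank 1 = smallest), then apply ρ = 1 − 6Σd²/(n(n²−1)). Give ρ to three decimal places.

Ranks of variable 1: 2, 1, 3, 5, 4
Ranks of variable 2: 1, 2, 3, 4, 5
d = r₁ − r₂: 1, -1, 0, 1, -1
d²: 1, 1, 0, 1, 1; Σd² = 4
ρ = 1 − 6·4/(5·24) = 1 − 24/120 = 0.800

0.800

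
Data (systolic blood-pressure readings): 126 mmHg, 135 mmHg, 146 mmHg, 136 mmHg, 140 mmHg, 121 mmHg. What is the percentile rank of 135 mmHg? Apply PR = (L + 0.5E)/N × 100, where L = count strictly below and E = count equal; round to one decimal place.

41.7

N = 6.
Strictly below 135: 2. Equal to 135: 1.
PR = (2 + 0.5·1)/6 × 100 = 41.7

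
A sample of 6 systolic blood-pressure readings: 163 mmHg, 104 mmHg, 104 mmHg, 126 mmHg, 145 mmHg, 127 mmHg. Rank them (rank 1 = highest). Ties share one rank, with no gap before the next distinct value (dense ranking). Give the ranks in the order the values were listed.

Sorted (descending): 163, 145, 127, 126, 104, 104
The 2 values of 104 share dense rank 5.
Remaining distinct values take the next consecutive integers.

1, 5, 5, 4, 2, 3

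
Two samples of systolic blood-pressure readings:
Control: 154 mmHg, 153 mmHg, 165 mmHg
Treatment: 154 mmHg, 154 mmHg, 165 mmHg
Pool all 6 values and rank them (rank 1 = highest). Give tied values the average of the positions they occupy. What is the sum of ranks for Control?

11.5

Sorted (descending): 165, 165, 154, 154, 154, 153
The 2 values of 165 occupy positions 1–2 → average rank (1+2)/2 = 1.5.
The 3 values of 154 occupy positions 3–5 → average rank 4.
Control values → pooled ranks: 154→4, 153→6, 165→1.5
Rank sum = 4 + 6 + 1.5 = 11.5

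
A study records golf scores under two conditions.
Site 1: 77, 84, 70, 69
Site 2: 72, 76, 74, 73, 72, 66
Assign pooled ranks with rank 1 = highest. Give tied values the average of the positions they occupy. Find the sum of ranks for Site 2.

35

Sorted (descending): 84, 77, 76, 74, 73, 72, 72, 70, 69, 66
The 2 values of 72 occupy positions 6–7 → average rank (6+7)/2 = 6.5.
Site 2 values → pooled ranks: 72→6.5, 76→3, 74→4, 73→5, 72→6.5, 66→10
Rank sum = 6.5 + 3 + 4 + 5 + 6.5 + 10 = 35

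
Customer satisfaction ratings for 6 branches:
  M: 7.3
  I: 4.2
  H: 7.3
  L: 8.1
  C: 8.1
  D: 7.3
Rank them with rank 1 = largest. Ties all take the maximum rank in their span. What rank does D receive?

Sorted (descending): 8.1, 8.1, 7.3, 7.3, 7.3, 4.2
The 2 values of 8.1 occupy positions 1–2 → each gets rank 2.
The 3 values of 7.3 occupy positions 3–5 → each gets rank 5.
D has value 7.3 → rank 5.

5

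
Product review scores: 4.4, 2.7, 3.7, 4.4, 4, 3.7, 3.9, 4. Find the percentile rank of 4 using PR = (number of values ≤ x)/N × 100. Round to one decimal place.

75.0

N = 8.
Strictly below 4: 4. Equal to 4: 2.
PR = 6/8 × 100 = 75.0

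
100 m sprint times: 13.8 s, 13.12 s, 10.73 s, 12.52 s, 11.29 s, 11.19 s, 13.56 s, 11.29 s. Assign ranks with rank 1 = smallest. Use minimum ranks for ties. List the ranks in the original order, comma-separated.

Sorted (ascending): 10.73, 11.19, 11.29, 11.29, 12.52, 13.12, 13.56, 13.8
The 2 values of 11.29 occupy positions 3–4 → each gets rank 3.

8, 6, 1, 5, 3, 2, 7, 3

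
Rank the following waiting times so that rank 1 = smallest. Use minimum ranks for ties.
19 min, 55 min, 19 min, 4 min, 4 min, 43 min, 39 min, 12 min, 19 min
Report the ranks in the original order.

Sorted (ascending): 4, 4, 12, 19, 19, 19, 39, 43, 55
The 2 values of 4 occupy positions 1–2 → each gets rank 1.
The 3 values of 19 occupy positions 4–6 → each gets rank 4.

4, 9, 4, 1, 1, 8, 7, 3, 4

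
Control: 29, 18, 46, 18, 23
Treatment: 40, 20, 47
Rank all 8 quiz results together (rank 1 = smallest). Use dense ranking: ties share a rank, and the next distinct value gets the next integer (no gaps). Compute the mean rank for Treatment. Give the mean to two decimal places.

Sorted (ascending): 18, 18, 20, 23, 29, 40, 46, 47
The 2 values of 18 share dense rank 1.
Remaining distinct values take the next consecutive integers.
Treatment values → pooled ranks: 40→5, 20→2, 47→7
Mean rank = (5 + 2 + 7) / 3 = 4.67

4.67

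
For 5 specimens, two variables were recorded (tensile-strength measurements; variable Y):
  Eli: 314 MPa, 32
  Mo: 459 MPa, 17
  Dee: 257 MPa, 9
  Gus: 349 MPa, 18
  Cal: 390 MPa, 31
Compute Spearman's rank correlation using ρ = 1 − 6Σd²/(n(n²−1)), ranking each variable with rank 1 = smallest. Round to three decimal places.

Ranks of variable 1: 2, 5, 1, 3, 4
Ranks of variable 2: 5, 2, 1, 3, 4
d = r₁ − r₂: -3, 3, 0, 0, 0
d²: 9, 9, 0, 0, 0; Σd² = 18
ρ = 1 − 6·18/(5·24) = 1 − 108/120 = 0.100

0.100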